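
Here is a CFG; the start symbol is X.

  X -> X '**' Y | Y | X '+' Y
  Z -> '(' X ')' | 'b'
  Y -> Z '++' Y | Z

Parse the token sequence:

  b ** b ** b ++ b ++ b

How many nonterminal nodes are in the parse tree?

[X [X [X [Y [Z b]]] ** [Y [Z b]]] ** [Y [Z b] ++ [Y [Z b] ++ [Y [Z b]]]]]

13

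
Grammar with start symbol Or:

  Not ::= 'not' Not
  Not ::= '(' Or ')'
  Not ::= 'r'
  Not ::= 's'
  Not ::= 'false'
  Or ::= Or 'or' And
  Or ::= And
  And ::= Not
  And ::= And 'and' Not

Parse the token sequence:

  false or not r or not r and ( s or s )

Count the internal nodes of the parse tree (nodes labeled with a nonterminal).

19

[Or [Or [Or [And [Not false]]] or [And [Not not [Not r]]]] or [And [And [Not not [Not r]]] and [Not ( [Or [Or [And [Not s]]] or [And [Not s]]] )]]]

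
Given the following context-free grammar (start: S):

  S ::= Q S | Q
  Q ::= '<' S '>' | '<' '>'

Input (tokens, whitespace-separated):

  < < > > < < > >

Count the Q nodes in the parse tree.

4

[S [Q < [S [Q < >]] >] [S [Q < [S [Q < >]] >]]]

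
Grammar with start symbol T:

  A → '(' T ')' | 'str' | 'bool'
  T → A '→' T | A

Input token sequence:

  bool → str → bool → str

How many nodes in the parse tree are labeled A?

[T [A bool] → [T [A str] → [T [A bool] → [T [A str]]]]]

4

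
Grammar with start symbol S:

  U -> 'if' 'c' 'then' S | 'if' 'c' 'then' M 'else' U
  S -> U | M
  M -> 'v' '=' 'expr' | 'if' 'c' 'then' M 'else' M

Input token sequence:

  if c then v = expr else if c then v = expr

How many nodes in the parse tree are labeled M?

2

[S [U if c then [M v = expr] else [U if c then [S [M v = expr]]]]]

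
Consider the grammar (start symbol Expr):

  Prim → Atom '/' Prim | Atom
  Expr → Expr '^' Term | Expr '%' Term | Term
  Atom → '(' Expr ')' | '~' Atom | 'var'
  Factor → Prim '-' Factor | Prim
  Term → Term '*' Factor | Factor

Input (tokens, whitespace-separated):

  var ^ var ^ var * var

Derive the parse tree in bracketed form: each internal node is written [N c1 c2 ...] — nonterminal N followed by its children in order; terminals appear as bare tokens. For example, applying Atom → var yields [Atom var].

Expr
Expr ^ Term
Expr ^ Term ^ Term
Term ^ Term ^ Term
Factor ^ Term ^ Term
Prim ^ Term ^ Term
Atom ^ Term ^ Term
var ^ Term ^ Term
var ^ Factor ^ Term
var ^ Prim ^ Term
var ^ Atom ^ Term
var ^ var ^ Term
var ^ var ^ Term * Factor
var ^ var ^ Factor * Factor
var ^ var ^ Prim * Factor
var ^ var ^ Atom * Factor
var ^ var ^ var * Factor
var ^ var ^ var * Prim
var ^ var ^ var * Atom
var ^ var ^ var * var

[Expr [Expr [Expr [Term [Factor [Prim [Atom var]]]]] ^ [Term [Factor [Prim [Atom var]]]]] ^ [Term [Term [Factor [Prim [Atom var]]]] * [Factor [Prim [Atom var]]]]]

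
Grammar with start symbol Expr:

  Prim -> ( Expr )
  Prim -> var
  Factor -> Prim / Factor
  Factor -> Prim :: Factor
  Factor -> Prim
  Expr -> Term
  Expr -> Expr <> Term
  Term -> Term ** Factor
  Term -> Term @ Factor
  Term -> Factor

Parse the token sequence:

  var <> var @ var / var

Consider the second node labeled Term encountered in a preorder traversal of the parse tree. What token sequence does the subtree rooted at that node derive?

var @ var / var

[Expr [Expr [Term [Factor [Prim var]]]] <> [Term [Term [Factor [Prim var]]] @ [Factor [Prim var] / [Factor [Prim var]]]]]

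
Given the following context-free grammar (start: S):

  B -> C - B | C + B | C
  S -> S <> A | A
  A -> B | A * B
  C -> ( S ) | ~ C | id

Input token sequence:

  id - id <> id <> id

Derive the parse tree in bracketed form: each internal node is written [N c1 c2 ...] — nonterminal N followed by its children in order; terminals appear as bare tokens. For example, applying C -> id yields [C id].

[S [S [S [A [B [C id] - [B [C id]]]]] <> [A [B [C id]]]] <> [A [B [C id]]]]

S
S <> A
S <> A <> A
A <> A <> A
B <> A <> A
C - B <> A <> A
id - B <> A <> A
id - C <> A <> A
id - id <> A <> A
id - id <> B <> A
id - id <> C <> A
id - id <> id <> A
id - id <> id <> B
id - id <> id <> C
id - id <> id <> id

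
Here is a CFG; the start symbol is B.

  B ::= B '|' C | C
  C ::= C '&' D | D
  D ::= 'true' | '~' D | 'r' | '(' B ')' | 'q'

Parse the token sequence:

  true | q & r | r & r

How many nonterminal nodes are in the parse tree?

[B [B [B [C [D true]]] | [C [C [D q]] & [D r]]] | [C [C [D r]] & [D r]]]

13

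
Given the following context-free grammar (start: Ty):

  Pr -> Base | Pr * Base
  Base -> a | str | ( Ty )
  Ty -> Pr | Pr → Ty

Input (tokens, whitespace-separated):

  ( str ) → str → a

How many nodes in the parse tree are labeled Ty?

4

[Ty [Pr [Base ( [Ty [Pr [Base str]]] )]] → [Ty [Pr [Base str]] → [Ty [Pr [Base a]]]]]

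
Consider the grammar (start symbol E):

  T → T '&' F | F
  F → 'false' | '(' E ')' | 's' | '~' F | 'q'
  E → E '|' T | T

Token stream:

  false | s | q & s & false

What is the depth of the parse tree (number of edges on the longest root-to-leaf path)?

[E [E [E [T [F false]]] | [T [F s]]] | [T [T [T [F q]] & [F s]] & [F false]]]

5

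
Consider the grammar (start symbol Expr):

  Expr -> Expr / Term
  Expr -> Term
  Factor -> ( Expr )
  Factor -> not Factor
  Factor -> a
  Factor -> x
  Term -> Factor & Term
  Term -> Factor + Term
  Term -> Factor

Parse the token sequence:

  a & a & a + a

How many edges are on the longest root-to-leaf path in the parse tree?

[Expr [Term [Factor a] & [Term [Factor a] & [Term [Factor a] + [Term [Factor a]]]]]]

6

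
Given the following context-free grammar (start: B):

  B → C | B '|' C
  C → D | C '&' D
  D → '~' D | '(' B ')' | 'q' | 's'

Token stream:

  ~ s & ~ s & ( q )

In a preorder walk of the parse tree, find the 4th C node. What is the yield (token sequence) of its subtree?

[B [C [C [C [D ~ [D s]]] & [D ~ [D s]]] & [D ( [B [C [D q]]] )]]]

q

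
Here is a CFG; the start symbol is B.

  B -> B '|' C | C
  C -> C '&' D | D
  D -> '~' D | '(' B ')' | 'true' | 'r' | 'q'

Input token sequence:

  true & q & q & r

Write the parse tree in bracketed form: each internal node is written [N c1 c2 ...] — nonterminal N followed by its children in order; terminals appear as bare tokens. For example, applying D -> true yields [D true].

[B [C [C [C [C [D true]] & [D q]] & [D q]] & [D r]]]

B
C
C & D
C & D & D
C & D & D & D
D & D & D & D
true & D & D & D
true & q & D & D
true & q & q & D
true & q & q & r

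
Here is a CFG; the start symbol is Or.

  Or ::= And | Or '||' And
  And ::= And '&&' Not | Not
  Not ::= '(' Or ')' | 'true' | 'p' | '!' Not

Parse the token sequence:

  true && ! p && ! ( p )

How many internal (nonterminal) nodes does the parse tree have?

12

[Or [And [And [And [Not true]] && [Not ! [Not p]]] && [Not ! [Not ( [Or [And [Not p]]] )]]]]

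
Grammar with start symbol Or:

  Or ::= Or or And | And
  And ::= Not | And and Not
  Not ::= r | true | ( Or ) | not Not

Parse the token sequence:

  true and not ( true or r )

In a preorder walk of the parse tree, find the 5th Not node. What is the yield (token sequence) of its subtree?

r

[Or [And [And [Not true]] and [Not not [Not ( [Or [Or [And [Not true]]] or [And [Not r]]] )]]]]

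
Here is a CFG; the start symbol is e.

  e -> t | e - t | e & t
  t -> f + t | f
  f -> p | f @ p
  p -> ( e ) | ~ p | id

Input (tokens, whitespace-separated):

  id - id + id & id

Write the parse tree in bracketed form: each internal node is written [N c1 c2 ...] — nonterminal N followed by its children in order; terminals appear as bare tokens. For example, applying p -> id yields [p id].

e
e & t
e - t & t
t - t & t
f - t & t
p - t & t
id - t & t
id - f + t & t
id - p + t & t
id - id + t & t
id - id + f & t
id - id + p & t
id - id + id & t
id - id + id & f
id - id + id & p
id - id + id & id

[e [e [e [t [f [p id]]]] - [t [f [p id]] + [t [f [p id]]]]] & [t [f [p id]]]]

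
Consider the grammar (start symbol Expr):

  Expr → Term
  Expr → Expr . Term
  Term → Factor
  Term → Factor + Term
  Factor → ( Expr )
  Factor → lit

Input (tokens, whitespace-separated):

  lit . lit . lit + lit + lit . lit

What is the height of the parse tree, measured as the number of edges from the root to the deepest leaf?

[Expr [Expr [Expr [Expr [Term [Factor lit]]] . [Term [Factor lit]]] . [Term [Factor lit] + [Term [Factor lit] + [Term [Factor lit]]]]] . [Term [Factor lit]]]

6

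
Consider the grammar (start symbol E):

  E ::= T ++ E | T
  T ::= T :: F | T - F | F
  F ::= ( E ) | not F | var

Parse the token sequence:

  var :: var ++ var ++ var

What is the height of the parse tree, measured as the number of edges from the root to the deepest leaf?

[E [T [T [F var]] :: [F var]] ++ [E [T [F var]] ++ [E [T [F var]]]]]

5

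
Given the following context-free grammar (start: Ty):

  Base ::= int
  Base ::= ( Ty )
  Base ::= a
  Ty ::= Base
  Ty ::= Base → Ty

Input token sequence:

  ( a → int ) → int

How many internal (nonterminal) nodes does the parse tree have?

8

[Ty [Base ( [Ty [Base a] → [Ty [Base int]]] )] → [Ty [Base int]]]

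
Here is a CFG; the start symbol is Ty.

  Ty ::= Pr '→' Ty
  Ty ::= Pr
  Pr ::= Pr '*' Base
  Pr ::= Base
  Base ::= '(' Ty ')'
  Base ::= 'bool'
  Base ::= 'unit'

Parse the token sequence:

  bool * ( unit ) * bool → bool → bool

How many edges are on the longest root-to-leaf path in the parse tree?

[Ty [Pr [Pr [Pr [Base bool]] * [Base ( [Ty [Pr [Base unit]]] )]] * [Base bool]] → [Ty [Pr [Base bool]] → [Ty [Pr [Base bool]]]]]

7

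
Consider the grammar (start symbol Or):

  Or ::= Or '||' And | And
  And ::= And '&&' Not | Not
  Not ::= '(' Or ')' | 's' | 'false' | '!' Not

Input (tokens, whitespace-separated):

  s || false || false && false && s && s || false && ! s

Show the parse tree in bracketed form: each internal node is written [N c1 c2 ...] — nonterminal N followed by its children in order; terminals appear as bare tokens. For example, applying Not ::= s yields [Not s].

Or
Or || And
Or || And || And
Or || And || And || And
And || And || And || And
Not || And || And || And
s || And || And || And
s || Not || And || And
s || false || And || And
s || false || And && Not || And
s || false || And && Not && Not || And
s || false || And && Not && Not && Not || And
s || false || Not && Not && Not && Not || And
s || false || false && Not && Not && Not || And
s || false || false && false && Not && Not || And
s || false || false && false && s && Not || And
s || false || false && false && s && s || And
s || false || false && false && s && s || And && Not
s || false || false && false && s && s || Not && Not
s || false || false && false && s && s || false && Not
s || false || false && false && s && s || false && ! Not
s || false || false && false && s && s || false && ! s

[Or [Or [Or [Or [And [Not s]]] || [And [Not false]]] || [And [And [And [And [Not false]] && [Not false]] && [Not s]] && [Not s]]] || [And [And [Not false]] && [Not ! [Not s]]]]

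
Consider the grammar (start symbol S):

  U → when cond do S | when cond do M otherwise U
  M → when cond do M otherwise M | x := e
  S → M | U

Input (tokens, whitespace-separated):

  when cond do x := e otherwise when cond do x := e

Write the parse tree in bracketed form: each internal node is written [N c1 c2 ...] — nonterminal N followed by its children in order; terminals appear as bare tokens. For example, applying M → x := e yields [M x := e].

[S [U when cond do [M x := e] otherwise [U when cond do [S [M x := e]]]]]

S
U
when cond do M otherwise U
when cond do x := e otherwise U
when cond do x := e otherwise when cond do S
when cond do x := e otherwise when cond do M
when cond do x := e otherwise when cond do x := e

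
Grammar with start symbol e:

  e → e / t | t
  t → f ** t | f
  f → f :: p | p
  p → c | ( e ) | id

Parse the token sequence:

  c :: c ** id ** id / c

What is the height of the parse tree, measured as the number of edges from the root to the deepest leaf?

[e [e [t [f [f [p c]] :: [p c]] ** [t [f [p id]] ** [t [f [p id]]]]]] / [t [f [p c]]]]

7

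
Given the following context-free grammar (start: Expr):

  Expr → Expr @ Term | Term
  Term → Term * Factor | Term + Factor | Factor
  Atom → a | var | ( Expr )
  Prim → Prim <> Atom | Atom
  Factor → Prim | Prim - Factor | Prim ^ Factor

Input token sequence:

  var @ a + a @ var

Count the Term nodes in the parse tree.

4

[Expr [Expr [Expr [Term [Factor [Prim [Atom var]]]]] @ [Term [Term [Factor [Prim [Atom a]]]] + [Factor [Prim [Atom a]]]]] @ [Term [Factor [Prim [Atom var]]]]]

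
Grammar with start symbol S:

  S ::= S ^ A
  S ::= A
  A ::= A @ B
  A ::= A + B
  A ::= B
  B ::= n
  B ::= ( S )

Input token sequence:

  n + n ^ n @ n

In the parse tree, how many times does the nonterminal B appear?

4

[S [S [A [A [B n]] + [B n]]] ^ [A [A [B n]] @ [B n]]]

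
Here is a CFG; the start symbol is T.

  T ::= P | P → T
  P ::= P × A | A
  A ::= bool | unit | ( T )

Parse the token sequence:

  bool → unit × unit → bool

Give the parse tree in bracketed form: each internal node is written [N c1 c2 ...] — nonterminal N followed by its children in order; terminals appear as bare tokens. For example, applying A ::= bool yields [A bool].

[T [P [A bool]] → [T [P [P [A unit]] × [A unit]] → [T [P [A bool]]]]]

T
P → T
A → T
bool → T
bool → P → T
bool → P × A → T
bool → A × A → T
bool → unit × A → T
bool → unit × unit → T
bool → unit × unit → P
bool → unit × unit → A
bool → unit × unit → bool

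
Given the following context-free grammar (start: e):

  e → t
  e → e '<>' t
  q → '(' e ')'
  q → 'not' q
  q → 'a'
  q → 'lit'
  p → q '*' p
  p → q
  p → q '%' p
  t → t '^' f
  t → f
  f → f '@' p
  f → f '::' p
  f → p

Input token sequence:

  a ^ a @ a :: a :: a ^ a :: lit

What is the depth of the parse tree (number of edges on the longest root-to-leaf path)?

9

[e [t [t [t [f [p [q a]]]] ^ [f [f [f [f [p [q a]]] @ [p [q a]]] :: [p [q a]]] :: [p [q a]]]] ^ [f [f [p [q a]]] :: [p [q lit]]]]]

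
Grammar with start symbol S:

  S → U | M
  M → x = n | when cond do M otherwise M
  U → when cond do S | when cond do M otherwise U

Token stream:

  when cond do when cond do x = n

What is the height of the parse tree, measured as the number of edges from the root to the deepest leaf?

[S [U when cond do [S [U when cond do [S [M x = n]]]]]]

6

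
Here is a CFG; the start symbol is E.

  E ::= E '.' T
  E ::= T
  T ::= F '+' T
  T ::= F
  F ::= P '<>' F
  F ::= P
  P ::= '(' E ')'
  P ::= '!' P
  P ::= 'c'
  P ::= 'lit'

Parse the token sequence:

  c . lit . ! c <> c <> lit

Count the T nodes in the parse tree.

3

[E [E [E [T [F [P c]]]] . [T [F [P lit]]]] . [T [F [P ! [P c]] <> [F [P c] <> [F [P lit]]]]]]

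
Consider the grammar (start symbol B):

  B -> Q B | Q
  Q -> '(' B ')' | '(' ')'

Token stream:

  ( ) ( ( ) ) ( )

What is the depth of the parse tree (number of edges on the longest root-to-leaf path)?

[B [Q ( )] [B [Q ( [B [Q ( )]] )] [B [Q ( )]]]]

5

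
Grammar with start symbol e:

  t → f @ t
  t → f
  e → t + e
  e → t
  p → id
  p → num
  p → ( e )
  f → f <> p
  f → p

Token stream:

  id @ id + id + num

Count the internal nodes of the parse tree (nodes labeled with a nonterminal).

15

[e [t [f [p id]] @ [t [f [p id]]]] + [e [t [f [p id]]] + [e [t [f [p num]]]]]]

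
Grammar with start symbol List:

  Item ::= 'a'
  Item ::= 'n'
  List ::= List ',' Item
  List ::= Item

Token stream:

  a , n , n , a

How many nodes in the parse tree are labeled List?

[List [List [List [List [Item a]] , [Item n]] , [Item n]] , [Item a]]

4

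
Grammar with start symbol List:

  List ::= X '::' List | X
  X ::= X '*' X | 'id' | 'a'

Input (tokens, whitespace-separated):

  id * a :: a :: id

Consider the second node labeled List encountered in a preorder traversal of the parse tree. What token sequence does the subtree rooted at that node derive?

a :: id

[List [X [X id] * [X a]] :: [List [X a] :: [List [X id]]]]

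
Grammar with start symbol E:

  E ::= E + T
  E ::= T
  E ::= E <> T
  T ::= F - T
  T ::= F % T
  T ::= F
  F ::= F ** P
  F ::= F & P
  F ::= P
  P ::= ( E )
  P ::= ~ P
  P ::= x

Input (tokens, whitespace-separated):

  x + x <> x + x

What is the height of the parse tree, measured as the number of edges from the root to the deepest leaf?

[E [E [E [E [T [F [P x]]]] + [T [F [P x]]]] <> [T [F [P x]]]] + [T [F [P x]]]]

7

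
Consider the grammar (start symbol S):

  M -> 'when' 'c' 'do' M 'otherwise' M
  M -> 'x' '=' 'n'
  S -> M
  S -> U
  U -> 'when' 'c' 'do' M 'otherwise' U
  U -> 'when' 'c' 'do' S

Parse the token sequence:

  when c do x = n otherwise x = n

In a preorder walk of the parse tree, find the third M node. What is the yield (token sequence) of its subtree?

[S [M when c do [M x = n] otherwise [M x = n]]]

x = n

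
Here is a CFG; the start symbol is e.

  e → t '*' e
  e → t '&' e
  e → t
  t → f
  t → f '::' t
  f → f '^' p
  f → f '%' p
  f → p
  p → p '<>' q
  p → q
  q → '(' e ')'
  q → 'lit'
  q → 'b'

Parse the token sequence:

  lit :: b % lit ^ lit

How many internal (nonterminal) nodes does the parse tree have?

15

[e [t [f [p [q lit]]] :: [t [f [f [f [p [q b]]] % [p [q lit]]] ^ [p [q lit]]]]]]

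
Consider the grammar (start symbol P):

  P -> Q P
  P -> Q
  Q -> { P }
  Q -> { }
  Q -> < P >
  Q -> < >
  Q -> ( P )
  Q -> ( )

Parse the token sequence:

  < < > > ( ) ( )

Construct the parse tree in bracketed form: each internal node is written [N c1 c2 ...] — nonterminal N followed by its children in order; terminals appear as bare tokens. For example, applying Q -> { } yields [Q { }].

P
Q P
< P > P
< Q > P
< < > > P
< < > > Q P
< < > > ( ) P
< < > > ( ) Q
< < > > ( ) ( )

[P [Q < [P [Q < >]] >] [P [Q ( )] [P [Q ( )]]]]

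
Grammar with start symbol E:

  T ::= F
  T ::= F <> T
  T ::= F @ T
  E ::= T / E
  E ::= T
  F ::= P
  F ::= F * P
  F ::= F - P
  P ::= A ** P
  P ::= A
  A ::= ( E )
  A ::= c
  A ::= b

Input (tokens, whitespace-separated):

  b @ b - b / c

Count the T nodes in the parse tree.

[E [T [F [P [A b]]] @ [T [F [F [P [A b]]] - [P [A b]]]]] / [E [T [F [P [A c]]]]]]

3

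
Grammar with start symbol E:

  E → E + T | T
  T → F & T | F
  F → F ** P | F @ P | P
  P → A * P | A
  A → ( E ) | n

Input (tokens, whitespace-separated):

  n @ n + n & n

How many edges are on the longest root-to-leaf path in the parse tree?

7

[E [E [T [F [F [P [A n]]] @ [P [A n]]]]] + [T [F [P [A n]]] & [T [F [P [A n]]]]]]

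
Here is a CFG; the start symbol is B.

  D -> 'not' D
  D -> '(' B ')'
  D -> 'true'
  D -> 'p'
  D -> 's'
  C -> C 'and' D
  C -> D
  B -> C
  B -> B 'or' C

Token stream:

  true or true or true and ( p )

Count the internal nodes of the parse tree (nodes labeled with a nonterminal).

14

[B [B [B [C [D true]]] or [C [D true]]] or [C [C [D true]] and [D ( [B [C [D p]]] )]]]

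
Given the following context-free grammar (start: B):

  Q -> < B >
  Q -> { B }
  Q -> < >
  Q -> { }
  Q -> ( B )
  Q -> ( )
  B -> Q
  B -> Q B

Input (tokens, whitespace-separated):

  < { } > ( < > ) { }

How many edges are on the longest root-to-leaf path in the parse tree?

[B [Q < [B [Q { }]] >] [B [Q ( [B [Q < >]] )] [B [Q { }]]]]

5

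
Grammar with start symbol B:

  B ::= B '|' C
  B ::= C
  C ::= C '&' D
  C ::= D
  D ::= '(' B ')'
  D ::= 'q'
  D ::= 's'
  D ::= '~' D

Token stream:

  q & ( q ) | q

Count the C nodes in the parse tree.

4

[B [B [C [C [D q]] & [D ( [B [C [D q]]] )]]] | [C [D q]]]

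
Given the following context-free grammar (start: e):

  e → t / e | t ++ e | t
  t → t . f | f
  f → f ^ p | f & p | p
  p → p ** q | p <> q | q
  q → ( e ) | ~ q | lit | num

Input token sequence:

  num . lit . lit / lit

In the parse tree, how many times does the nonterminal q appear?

[e [t [t [t [f [p [q num]]]] . [f [p [q lit]]]] . [f [p [q lit]]]] / [e [t [f [p [q lit]]]]]]

4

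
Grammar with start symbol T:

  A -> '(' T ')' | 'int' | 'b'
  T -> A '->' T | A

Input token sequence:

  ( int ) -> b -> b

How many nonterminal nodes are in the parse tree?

[T [A ( [T [A int]] )] -> [T [A b] -> [T [A b]]]]

8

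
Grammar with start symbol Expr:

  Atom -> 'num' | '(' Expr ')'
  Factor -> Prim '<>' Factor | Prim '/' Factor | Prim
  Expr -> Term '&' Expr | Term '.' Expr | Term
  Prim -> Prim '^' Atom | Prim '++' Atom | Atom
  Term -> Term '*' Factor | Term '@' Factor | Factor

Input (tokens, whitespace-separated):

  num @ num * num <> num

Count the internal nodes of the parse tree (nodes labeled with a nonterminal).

[Expr [Term [Term [Term [Factor [Prim [Atom num]]]] @ [Factor [Prim [Atom num]]]] * [Factor [Prim [Atom num]] <> [Factor [Prim [Atom num]]]]]]

16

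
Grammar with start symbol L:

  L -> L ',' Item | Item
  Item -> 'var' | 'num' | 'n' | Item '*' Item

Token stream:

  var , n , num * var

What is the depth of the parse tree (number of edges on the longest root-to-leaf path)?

4

[L [L [L [Item var]] , [Item n]] , [Item [Item num] * [Item var]]]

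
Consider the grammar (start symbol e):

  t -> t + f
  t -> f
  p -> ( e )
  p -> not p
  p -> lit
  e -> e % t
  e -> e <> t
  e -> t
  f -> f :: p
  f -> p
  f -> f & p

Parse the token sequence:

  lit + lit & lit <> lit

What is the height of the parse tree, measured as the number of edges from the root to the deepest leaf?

[e [e [t [t [f [p lit]]] + [f [f [p lit]] & [p lit]]]] <> [t [f [p lit]]]]

6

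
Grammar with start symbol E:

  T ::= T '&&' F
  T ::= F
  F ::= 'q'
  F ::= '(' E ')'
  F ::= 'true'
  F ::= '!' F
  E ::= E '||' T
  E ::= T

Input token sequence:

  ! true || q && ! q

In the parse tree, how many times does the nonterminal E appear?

2

[E [E [T [F ! [F true]]]] || [T [T [F q]] && [F ! [F q]]]]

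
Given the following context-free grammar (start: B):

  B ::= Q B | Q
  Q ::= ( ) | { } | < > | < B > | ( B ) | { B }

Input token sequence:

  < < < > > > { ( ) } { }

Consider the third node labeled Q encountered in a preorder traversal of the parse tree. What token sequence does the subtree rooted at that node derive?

[B [Q < [B [Q < [B [Q < >]] >]] >] [B [Q { [B [Q ( )]] }] [B [Q { }]]]]

< >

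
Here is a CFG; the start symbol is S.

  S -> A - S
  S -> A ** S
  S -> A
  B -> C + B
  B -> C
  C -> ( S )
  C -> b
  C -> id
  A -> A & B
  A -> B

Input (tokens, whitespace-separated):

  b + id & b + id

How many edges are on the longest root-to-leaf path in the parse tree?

[S [A [A [B [C b] + [B [C id]]]] & [B [C b] + [B [C id]]]]]

6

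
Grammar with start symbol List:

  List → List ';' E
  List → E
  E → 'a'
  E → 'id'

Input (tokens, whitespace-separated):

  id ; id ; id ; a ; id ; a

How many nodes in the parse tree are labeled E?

[List [List [List [List [List [List [E id]] ; [E id]] ; [E id]] ; [E a]] ; [E id]] ; [E a]]

6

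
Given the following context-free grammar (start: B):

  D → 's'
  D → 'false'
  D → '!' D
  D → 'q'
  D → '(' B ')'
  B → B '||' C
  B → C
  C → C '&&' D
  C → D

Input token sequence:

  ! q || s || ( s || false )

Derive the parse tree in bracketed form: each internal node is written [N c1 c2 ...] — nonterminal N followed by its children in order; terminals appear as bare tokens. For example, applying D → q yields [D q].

[B [B [B [C [D ! [D q]]]] || [C [D s]]] || [C [D ( [B [B [C [D s]]] || [C [D false]]] )]]]

B
B || C
B || C || C
C || C || C
D || C || C
! D || C || C
! q || C || C
! q || D || C
! q || s || C
! q || s || D
! q || s || ( B )
! q || s || ( B || C )
! q || s || ( C || C )
! q || s || ( D || C )
! q || s || ( s || C )
! q || s || ( s || D )
! q || s || ( s || false )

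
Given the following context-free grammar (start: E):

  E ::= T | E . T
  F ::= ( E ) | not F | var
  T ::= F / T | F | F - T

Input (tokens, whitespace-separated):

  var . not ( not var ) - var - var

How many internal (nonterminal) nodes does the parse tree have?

[E [E [T [F var]]] . [T [F not [F ( [E [T [F not [F var]]]] )]] - [T [F var] - [T [F var]]]]]

15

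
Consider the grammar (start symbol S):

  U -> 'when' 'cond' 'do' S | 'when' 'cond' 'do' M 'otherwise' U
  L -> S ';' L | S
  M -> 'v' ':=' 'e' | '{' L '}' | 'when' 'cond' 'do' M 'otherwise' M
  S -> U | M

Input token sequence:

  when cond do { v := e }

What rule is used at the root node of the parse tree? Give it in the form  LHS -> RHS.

S -> U

[S [U when cond do [S [M { [L [S [M v := e]]] }]]]]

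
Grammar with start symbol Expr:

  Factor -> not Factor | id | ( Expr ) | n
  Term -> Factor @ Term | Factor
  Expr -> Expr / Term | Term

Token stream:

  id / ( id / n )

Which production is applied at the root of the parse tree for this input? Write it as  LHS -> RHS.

Expr -> Expr / Term

[Expr [Expr [Term [Factor id]]] / [Term [Factor ( [Expr [Expr [Term [Factor id]]] / [Term [Factor n]]] )]]]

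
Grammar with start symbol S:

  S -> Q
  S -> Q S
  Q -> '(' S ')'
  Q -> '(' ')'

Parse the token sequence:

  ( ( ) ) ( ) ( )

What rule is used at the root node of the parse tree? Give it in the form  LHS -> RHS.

S -> Q S

[S [Q ( [S [Q ( )]] )] [S [Q ( )] [S [Q ( )]]]]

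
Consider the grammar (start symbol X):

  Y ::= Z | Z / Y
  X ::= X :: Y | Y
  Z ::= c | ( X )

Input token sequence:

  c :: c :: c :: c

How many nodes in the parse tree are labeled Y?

4

[X [X [X [X [Y [Z c]]] :: [Y [Z c]]] :: [Y [Z c]]] :: [Y [Z c]]]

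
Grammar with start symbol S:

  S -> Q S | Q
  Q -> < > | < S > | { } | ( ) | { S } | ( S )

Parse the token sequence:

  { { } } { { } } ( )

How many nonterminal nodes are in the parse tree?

10

[S [Q { [S [Q { }]] }] [S [Q { [S [Q { }]] }] [S [Q ( )]]]]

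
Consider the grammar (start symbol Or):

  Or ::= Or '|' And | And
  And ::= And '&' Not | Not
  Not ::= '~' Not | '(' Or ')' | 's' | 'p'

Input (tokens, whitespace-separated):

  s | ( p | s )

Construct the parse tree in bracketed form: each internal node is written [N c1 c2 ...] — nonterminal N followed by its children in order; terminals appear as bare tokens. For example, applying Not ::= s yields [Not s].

[Or [Or [And [Not s]]] | [And [Not ( [Or [Or [And [Not p]]] | [And [Not s]]] )]]]

Or
Or | And
And | And
Not | And
s | And
s | Not
s | ( Or )
s | ( Or | And )
s | ( And | And )
s | ( Not | And )
s | ( p | And )
s | ( p | Not )
s | ( p | s )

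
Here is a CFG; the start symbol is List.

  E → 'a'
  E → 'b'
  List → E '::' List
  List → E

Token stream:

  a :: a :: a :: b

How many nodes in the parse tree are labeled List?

4

[List [E a] :: [List [E a] :: [List [E a] :: [List [E b]]]]]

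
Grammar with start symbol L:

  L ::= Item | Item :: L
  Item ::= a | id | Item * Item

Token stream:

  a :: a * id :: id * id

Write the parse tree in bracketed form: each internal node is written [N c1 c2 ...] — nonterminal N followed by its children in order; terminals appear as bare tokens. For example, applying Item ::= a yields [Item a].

[L [Item a] :: [L [Item [Item a] * [Item id]] :: [L [Item [Item id] * [Item id]]]]]

L
Item :: L
a :: L
a :: Item :: L
a :: Item * Item :: L
a :: a * Item :: L
a :: a * id :: L
a :: a * id :: Item
a :: a * id :: Item * Item
a :: a * id :: id * Item
a :: a * id :: id * id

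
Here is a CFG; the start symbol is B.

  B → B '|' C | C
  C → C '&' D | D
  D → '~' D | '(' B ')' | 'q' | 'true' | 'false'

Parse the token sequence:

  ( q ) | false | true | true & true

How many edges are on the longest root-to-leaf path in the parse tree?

[B [B [B [B [C [D ( [B [C [D q]]] )]]] | [C [D false]]] | [C [D true]]] | [C [C [D true]] & [D true]]]

9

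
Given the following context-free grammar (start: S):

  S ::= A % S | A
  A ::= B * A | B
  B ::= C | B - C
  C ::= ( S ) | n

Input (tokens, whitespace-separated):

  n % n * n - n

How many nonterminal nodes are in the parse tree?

[S [A [B [C n]]] % [S [A [B [C n]] * [A [B [B [C n]] - [C n]]]]]]

13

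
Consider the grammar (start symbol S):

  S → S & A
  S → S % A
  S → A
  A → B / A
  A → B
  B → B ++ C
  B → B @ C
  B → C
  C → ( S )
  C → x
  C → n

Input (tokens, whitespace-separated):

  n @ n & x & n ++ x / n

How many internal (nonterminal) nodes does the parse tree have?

19

[S [S [S [A [B [B [C n]] @ [C n]]]] & [A [B [C x]]]] & [A [B [B [C n]] ++ [C x]] / [A [B [C n]]]]]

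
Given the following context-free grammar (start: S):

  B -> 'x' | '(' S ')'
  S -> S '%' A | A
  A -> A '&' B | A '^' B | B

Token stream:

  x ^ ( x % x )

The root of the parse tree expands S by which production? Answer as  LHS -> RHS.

[S [A [A [B x]] ^ [B ( [S [S [A [B x]]] % [A [B x]]] )]]]

S -> A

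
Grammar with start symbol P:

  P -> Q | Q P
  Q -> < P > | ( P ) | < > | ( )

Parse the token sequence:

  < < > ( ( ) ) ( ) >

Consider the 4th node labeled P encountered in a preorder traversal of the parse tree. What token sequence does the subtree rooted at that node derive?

[P [Q < [P [Q < >] [P [Q ( [P [Q ( )]] )] [P [Q ( )]]]] >]]

( )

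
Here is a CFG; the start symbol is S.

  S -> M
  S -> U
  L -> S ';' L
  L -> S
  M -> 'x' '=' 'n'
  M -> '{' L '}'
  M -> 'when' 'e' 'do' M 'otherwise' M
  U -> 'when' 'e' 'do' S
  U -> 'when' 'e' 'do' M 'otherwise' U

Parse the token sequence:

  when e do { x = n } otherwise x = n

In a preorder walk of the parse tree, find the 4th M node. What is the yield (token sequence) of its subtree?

x = n

[S [M when e do [M { [L [S [M x = n]]] }] otherwise [M x = n]]]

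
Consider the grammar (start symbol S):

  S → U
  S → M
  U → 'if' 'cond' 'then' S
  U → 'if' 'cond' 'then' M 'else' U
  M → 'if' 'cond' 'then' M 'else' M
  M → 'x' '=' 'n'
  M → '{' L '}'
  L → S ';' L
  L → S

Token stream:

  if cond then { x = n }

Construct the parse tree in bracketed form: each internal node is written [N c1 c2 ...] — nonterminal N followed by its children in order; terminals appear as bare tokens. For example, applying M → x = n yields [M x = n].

[S [U if cond then [S [M { [L [S [M x = n]]] }]]]]

S
U
if cond then S
if cond then M
if cond then { L }
if cond then { S }
if cond then { M }
if cond then { x = n }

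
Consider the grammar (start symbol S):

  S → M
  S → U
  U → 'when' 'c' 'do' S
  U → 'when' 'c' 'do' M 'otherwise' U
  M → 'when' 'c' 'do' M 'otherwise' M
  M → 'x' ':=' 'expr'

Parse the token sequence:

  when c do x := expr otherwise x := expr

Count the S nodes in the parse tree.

[S [M when c do [M x := expr] otherwise [M x := expr]]]

1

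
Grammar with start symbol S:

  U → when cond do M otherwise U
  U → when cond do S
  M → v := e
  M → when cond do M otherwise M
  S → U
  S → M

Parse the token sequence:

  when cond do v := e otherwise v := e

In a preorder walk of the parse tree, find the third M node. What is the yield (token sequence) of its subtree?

[S [M when cond do [M v := e] otherwise [M v := e]]]

v := e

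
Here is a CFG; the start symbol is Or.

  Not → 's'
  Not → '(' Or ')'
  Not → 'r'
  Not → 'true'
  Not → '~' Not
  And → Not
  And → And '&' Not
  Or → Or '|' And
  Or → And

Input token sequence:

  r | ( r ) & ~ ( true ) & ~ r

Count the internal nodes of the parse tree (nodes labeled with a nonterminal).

[Or [Or [And [Not r]]] | [And [And [And [Not ( [Or [And [Not r]]] )]] & [Not ~ [Not ( [Or [And [Not true]]] )]]] & [Not ~ [Not r]]]]

18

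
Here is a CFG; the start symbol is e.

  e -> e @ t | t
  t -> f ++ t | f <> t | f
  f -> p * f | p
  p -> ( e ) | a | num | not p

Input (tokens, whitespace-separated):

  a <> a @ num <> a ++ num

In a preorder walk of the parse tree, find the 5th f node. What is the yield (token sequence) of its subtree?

[e [e [t [f [p a]] <> [t [f [p a]]]]] @ [t [f [p num]] <> [t [f [p a]] ++ [t [f [p num]]]]]]

num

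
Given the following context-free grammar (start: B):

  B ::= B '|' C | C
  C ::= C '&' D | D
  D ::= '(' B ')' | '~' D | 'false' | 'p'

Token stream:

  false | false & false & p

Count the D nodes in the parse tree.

4

[B [B [C [D false]]] | [C [C [C [D false]] & [D false]] & [D p]]]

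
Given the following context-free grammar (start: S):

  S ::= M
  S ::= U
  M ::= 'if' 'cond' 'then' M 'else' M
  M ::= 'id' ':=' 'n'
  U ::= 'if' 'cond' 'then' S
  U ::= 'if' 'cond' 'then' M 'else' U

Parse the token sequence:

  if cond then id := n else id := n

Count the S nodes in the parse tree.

1

[S [M if cond then [M id := n] else [M id := n]]]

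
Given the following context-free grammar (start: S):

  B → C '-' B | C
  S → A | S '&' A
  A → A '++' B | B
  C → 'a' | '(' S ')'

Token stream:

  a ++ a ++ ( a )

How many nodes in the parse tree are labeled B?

4

[S [A [A [A [B [C a]]] ++ [B [C a]]] ++ [B [C ( [S [A [B [C a]]]] )]]]]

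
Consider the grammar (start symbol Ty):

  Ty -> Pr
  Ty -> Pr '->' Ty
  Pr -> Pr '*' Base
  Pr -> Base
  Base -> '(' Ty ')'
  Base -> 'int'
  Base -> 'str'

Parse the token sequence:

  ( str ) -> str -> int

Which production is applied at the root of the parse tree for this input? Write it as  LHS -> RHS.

Ty -> Pr '->' Ty

[Ty [Pr [Base ( [Ty [Pr [Base str]]] )]] -> [Ty [Pr [Base str]] -> [Ty [Pr [Base int]]]]]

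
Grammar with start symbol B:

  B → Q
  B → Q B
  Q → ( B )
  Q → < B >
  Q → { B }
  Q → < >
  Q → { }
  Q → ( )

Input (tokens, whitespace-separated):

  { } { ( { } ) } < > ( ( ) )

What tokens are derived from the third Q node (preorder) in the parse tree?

( { } )

[B [Q { }] [B [Q { [B [Q ( [B [Q { }]] )]] }] [B [Q < >] [B [Q ( [B [Q ( )]] )]]]]]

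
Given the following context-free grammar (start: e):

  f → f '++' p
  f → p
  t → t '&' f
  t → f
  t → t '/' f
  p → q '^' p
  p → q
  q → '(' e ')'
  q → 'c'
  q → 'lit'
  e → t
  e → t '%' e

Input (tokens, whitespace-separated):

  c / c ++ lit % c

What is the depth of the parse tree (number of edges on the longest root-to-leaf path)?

[e [t [t [f [p [q c]]]] / [f [f [p [q c]]] ++ [p [q lit]]]] % [e [t [f [p [q c]]]]]]

6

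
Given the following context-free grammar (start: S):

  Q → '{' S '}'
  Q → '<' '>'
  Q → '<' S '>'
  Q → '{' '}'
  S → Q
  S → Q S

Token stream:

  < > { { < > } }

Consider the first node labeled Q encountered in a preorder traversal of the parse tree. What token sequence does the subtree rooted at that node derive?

[S [Q < >] [S [Q { [S [Q { [S [Q < >]] }]] }]]]

< >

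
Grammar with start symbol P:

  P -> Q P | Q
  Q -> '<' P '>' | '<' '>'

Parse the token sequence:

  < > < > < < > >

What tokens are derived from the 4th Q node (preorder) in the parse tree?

[P [Q < >] [P [Q < >] [P [Q < [P [Q < >]] >]]]]

< >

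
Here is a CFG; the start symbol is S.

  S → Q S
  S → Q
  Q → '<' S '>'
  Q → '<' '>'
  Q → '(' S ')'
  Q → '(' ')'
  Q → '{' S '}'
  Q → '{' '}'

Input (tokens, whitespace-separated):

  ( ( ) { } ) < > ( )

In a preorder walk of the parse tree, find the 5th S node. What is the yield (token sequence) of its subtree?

( )

[S [Q ( [S [Q ( )] [S [Q { }]]] )] [S [Q < >] [S [Q ( )]]]]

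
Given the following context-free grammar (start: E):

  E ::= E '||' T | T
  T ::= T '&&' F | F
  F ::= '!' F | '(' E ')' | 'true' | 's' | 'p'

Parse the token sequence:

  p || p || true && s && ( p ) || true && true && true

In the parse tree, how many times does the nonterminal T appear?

[E [E [E [E [T [F p]]] || [T [F p]]] || [T [T [T [F true]] && [F s]] && [F ( [E [T [F p]]] )]]] || [T [T [T [F true]] && [F true]] && [F true]]]

9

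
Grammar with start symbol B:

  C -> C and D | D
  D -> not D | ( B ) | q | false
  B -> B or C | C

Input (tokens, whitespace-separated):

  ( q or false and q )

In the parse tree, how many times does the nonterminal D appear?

[B [C [D ( [B [B [C [D q]]] or [C [C [D false]] and [D q]]] )]]]

4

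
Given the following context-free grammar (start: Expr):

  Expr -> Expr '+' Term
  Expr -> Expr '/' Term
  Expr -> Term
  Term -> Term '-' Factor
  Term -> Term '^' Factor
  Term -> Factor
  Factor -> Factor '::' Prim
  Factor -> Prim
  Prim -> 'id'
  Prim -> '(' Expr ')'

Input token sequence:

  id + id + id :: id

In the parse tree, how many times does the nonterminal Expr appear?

3

[Expr [Expr [Expr [Term [Factor [Prim id]]]] + [Term [Factor [Prim id]]]] + [Term [Factor [Factor [Prim id]] :: [Prim id]]]]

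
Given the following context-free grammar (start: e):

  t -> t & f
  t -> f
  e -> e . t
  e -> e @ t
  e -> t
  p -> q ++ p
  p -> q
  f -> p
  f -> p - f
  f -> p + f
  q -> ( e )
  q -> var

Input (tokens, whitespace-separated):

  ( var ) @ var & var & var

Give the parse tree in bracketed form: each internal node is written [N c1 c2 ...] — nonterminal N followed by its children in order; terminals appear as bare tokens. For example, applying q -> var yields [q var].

e
e @ t
t @ t
f @ t
p @ t
q @ t
( e ) @ t
( t ) @ t
( f ) @ t
( p ) @ t
( q ) @ t
( var ) @ t
( var ) @ t & f
( var ) @ t & f & f
( var ) @ f & f & f
( var ) @ p & f & f
( var ) @ q & f & f
( var ) @ var & f & f
( var ) @ var & p & f
( var ) @ var & q & f
( var ) @ var & var & f
( var ) @ var & var & p
( var ) @ var & var & q
( var ) @ var & var & var

[e [e [t [f [p [q ( [e [t [f [p [q var]]]]] )]]]]] @ [t [t [t [f [p [q var]]]] & [f [p [q var]]]] & [f [p [q var]]]]]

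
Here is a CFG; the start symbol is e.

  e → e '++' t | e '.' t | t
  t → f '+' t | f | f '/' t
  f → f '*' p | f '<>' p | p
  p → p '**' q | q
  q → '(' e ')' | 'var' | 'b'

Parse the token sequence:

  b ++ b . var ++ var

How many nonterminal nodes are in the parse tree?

20

[e [e [e [e [t [f [p [q b]]]]] ++ [t [f [p [q b]]]]] . [t [f [p [q var]]]]] ++ [t [f [p [q var]]]]]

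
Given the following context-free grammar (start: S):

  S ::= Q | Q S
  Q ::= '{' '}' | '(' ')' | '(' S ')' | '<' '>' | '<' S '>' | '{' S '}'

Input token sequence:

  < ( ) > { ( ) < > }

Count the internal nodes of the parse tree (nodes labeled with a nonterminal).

[S [Q < [S [Q ( )]] >] [S [Q { [S [Q ( )] [S [Q < >]]] }]]]

10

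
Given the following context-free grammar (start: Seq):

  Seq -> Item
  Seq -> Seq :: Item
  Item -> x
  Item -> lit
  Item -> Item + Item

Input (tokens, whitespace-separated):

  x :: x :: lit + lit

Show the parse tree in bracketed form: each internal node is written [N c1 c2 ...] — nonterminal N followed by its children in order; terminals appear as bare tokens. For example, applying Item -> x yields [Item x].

[Seq [Seq [Seq [Item x]] :: [Item x]] :: [Item [Item lit] + [Item lit]]]

Seq
Seq :: Item
Seq :: Item :: Item
Item :: Item :: Item
x :: Item :: Item
x :: x :: Item
x :: x :: Item + Item
x :: x :: lit + Item
x :: x :: lit + lit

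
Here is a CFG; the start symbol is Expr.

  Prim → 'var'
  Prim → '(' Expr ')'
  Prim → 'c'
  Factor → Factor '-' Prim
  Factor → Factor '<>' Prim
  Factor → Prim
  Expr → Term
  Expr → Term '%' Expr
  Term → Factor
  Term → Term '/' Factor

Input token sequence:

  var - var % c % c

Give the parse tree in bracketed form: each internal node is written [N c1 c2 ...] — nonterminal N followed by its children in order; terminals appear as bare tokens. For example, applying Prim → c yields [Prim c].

Expr
Term % Expr
Factor % Expr
Factor - Prim % Expr
Prim - Prim % Expr
var - Prim % Expr
var - var % Expr
var - var % Term % Expr
var - var % Factor % Expr
var - var % Prim % Expr
var - var % c % Expr
var - var % c % Term
var - var % c % Factor
var - var % c % Prim
var - var % c % c

[Expr [Term [Factor [Factor [Prim var]] - [Prim var]]] % [Expr [Term [Factor [Prim c]]] % [Expr [Term [Factor [Prim c]]]]]]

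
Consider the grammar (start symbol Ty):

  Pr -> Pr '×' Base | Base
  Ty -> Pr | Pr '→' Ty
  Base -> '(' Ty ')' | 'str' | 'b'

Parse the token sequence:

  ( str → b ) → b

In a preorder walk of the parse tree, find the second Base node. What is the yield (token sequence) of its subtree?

[Ty [Pr [Base ( [Ty [Pr [Base str]] → [Ty [Pr [Base b]]]] )]] → [Ty [Pr [Base b]]]]

str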